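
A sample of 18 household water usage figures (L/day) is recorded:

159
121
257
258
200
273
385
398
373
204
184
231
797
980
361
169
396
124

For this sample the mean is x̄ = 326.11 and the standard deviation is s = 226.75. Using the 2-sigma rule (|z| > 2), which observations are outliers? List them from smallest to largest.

797, 980

Cutoffs at x̄ ± 2s: 326.11 ± 2·226.75 = [-127.39, 779.61].
797: z = 2.08, |z| > 2 → outlier.
980: z = 2.88, |z| > 2 → outlier.
Every other value lies within [-127.39, 779.61].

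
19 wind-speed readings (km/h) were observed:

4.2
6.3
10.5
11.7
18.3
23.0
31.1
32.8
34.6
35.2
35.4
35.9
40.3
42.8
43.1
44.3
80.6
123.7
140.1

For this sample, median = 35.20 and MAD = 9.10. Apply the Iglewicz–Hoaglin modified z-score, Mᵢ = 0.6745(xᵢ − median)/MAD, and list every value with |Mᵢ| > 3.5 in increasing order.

123.7, 140.1

|Mᵢ| > 3.5 ⇔ |xᵢ − 35.20| > 3.5·9.10/0.6745 = 47.22.
So outliers lie outside [-12.02, 82.42].
123.7: M = 6.56 → outlier.
140.1: M = 7.78 → outlier.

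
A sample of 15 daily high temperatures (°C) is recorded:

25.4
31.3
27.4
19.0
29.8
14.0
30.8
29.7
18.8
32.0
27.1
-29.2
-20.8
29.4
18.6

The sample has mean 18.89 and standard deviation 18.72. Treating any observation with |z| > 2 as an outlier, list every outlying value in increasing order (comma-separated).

Cutoffs at x̄ ± 2s: 18.89 ± 2·18.72 = [-18.55, 56.33].
-29.2: z = -2.57, |z| > 2 → outlier.
-20.8: z = -2.12, |z| > 2 → outlier.
Every other value lies within [-18.55, 56.33].

-29.2, -20.8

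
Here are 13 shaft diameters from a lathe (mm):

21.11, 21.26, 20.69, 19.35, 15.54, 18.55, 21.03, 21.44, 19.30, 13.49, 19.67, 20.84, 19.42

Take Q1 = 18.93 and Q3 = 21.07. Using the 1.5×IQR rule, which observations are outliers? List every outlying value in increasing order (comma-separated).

IQR = Q3 − Q1 = 21.07 − 18.93 = 2.14.
Lower fence = Q1 − 1.5·IQR = 18.93 − 3.21 = 15.72.
Upper fence = Q3 + 1.5·IQR = 21.07 + 3.21 = 24.28.
13.49 < 15.72 → outlier.
15.54 < 15.72 → outlier.
All remaining values lie within [15.72, 24.28].

13.49, 15.54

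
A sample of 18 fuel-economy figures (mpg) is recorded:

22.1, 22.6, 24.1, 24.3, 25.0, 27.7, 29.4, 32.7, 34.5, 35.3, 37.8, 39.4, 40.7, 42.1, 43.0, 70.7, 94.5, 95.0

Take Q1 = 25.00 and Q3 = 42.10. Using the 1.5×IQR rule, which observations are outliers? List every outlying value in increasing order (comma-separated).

70.7, 94.5, 95.0

IQR = Q3 − Q1 = 42.10 − 25.00 = 17.10.
Lower fence = Q1 − 1.5·IQR = 25.00 − 25.65 = -0.65.
Upper fence = Q3 + 1.5·IQR = 42.10 + 25.65 = 67.75.
70.7 > 67.75 → outlier.
94.5 > 67.75 → outlier.
95.0 > 67.75 → outlier.
All remaining values lie within [-0.65, 67.75].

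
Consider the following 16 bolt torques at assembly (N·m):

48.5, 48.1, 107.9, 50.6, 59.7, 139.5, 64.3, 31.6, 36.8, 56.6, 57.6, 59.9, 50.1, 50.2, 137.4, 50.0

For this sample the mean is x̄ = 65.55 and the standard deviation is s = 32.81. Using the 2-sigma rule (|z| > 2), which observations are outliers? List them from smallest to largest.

Cutoffs at x̄ ± 2s: 65.55 ± 2·32.81 = [-0.07, 131.17].
137.4: z = 2.19, |z| > 2 → outlier.
139.5: z = 2.25, |z| > 2 → outlier.
Every other value lies within [-0.07, 131.17].

137.4, 139.5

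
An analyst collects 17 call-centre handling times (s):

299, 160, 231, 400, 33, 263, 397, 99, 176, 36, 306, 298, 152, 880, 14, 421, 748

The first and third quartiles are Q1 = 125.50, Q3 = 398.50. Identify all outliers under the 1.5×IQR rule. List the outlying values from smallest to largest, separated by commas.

IQR = Q3 − Q1 = 398.50 − 125.50 = 273.00.
Lower fence = Q1 − 1.5·IQR = 125.50 − 409.50 = -284.00.
Upper fence = Q3 + 1.5·IQR = 398.50 + 409.50 = 808.00.
880 > 808.00 → outlier.
All remaining values lie within [-284.00, 808.00].

880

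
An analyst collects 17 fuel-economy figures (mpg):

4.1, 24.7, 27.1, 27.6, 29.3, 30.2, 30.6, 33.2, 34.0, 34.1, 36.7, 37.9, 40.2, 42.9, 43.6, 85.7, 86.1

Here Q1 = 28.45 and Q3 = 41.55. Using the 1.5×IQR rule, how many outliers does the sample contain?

IQR = 13.10; fences at 28.45 − 19.65 = 8.80 and 41.55 + 19.65 = 61.20.
Outside the cutoffs: 4.1, 85.7, 86.1.

3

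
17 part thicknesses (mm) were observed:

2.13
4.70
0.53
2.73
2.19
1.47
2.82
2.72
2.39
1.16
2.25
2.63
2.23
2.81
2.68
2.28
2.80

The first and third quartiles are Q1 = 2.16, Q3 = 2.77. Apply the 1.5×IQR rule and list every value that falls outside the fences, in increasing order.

IQR = Q3 − Q1 = 2.77 − 2.16 = 0.61.
Lower fence = Q1 − 1.5·IQR = 2.16 − 0.915 = 1.245.
Upper fence = Q3 + 1.5·IQR = 2.77 + 0.915 = 3.685.
0.53 < 1.245 → outlier.
1.16 < 1.245 → outlier.
4.70 > 3.685 → outlier.
All remaining values lie within [1.245, 3.685].

0.53, 1.16, 4.70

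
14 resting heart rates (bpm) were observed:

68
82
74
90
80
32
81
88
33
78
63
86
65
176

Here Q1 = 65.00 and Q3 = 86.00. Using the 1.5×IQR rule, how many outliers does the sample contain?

IQR = 21.00; fences at 65.00 − 31.50 = 33.50 and 86.00 + 31.50 = 117.50.
Outside the cutoffs: 32, 33, 176.

3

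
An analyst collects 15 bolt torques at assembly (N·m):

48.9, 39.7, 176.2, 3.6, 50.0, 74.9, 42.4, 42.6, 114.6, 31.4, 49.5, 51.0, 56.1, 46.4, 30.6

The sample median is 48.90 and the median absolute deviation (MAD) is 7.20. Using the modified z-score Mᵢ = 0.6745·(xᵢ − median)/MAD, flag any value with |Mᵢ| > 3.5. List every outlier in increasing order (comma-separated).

|Mᵢ| > 3.5 ⇔ |xᵢ − 48.90| > 3.5·7.20/0.6745 = 37.36.
So outliers lie outside [11.54, 86.26].
3.6: M = -4.24 → outlier.
114.6: M = 6.15 → outlier.
176.2: M = 11.93 → outlier.

3.6, 114.6, 176.2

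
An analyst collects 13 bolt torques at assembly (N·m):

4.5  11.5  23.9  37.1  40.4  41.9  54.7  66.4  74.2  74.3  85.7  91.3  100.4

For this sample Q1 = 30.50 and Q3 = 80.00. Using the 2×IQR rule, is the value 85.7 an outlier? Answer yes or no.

no

IQR = Q3 − Q1 = 80.00 − 30.50 = 49.50.
Lower fence = Q1 − 2·IQR = 30.50 − 99.00 = -68.50.
Upper fence = Q3 + 2·IQR = 80.00 + 99.00 = 179.00.
85.7 lies within [-68.50, 179.00].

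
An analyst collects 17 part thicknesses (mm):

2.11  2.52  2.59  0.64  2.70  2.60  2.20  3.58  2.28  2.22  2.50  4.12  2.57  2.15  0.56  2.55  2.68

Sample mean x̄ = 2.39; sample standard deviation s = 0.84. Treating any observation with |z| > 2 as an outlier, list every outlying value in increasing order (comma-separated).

0.56, 0.64, 4.12

Cutoffs at x̄ ± 2s: 2.39 ± 2·0.84 = [0.71, 4.07].
0.56: z = -2.18, |z| > 2 → outlier.
0.64: z = -2.08, |z| > 2 → outlier.
4.12: z = 2.06, |z| > 2 → outlier.
Every other value lies within [0.71, 4.07].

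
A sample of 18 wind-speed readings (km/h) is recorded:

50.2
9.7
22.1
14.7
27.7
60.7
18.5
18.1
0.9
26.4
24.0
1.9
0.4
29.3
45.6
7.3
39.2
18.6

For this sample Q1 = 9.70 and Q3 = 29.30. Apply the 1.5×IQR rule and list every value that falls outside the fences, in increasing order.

IQR = Q3 − Q1 = 29.30 − 9.70 = 19.60.
Lower fence = Q1 − 1.5·IQR = 9.70 − 29.40 = -19.70.
Upper fence = Q3 + 1.5·IQR = 29.30 + 29.40 = 58.70.
60.7 > 58.70 → outlier.
All remaining values lie within [-19.70, 58.70].

60.7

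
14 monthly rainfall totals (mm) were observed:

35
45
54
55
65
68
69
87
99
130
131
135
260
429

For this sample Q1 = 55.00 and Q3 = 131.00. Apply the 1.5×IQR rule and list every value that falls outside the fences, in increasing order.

260, 429

IQR = Q3 − Q1 = 131.00 − 55.00 = 76.00.
Lower fence = Q1 − 1.5·IQR = 55.00 − 114.00 = -59.00.
Upper fence = Q3 + 1.5·IQR = 131.00 + 114.00 = 245.00.
260 > 245.00 → outlier.
429 > 245.00 → outlier.
All remaining values lie within [-59.00, 245.00].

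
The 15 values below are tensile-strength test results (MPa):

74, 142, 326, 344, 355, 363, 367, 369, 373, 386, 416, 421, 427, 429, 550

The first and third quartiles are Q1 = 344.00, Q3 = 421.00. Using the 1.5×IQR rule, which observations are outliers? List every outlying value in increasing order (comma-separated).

IQR = Q3 − Q1 = 421.00 − 344.00 = 77.00.
Lower fence = Q1 − 1.5·IQR = 344.00 − 115.50 = 228.50.
Upper fence = Q3 + 1.5·IQR = 421.00 + 115.50 = 536.50.
74 < 228.50 → outlier.
142 < 228.50 → outlier.
550 > 536.50 → outlier.
All remaining values lie within [228.50, 536.50].

74, 142, 550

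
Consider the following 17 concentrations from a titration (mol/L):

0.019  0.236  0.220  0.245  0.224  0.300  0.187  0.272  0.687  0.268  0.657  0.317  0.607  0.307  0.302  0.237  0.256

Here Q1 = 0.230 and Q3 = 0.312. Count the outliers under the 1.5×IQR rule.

IQR = 0.082; fences at 0.230 − 0.123 = 0.107 and 0.312 + 0.123 = 0.435.
Outside the cutoffs: 0.019, 0.607, 0.657, 0.687.

4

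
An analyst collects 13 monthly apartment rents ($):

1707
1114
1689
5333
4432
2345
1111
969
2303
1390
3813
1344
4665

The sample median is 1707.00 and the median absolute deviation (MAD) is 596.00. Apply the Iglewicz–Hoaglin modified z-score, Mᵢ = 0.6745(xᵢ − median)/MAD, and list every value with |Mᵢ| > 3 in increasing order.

4432, 4665, 5333

|Mᵢ| > 3 ⇔ |xᵢ − 1707.00| > 3·596.00/0.6745 = 2650.85.
So outliers lie outside [-943.85, 4357.85].
4432: M = 3.08 → outlier.
4665: M = 3.35 → outlier.
5333: M = 4.10 → outlier.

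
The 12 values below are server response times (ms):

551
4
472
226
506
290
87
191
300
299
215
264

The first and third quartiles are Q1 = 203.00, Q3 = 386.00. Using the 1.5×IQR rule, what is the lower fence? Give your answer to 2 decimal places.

-71.50

IQR = Q3 − Q1 = 386.00 − 203.00 = 183.00.
Lower fence = Q1 − 1.5·IQR = 203.00 − 274.50 = -71.50.
Upper fence = Q3 + 1.5·IQR = 386.00 + 274.50 = 660.50.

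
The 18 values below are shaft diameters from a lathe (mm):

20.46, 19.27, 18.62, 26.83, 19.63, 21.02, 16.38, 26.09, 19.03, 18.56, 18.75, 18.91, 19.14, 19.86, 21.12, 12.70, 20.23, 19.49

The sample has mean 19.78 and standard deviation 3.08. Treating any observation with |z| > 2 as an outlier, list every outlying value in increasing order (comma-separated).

12.70, 26.09, 26.83

Cutoffs at x̄ ± 2s: 19.78 ± 2·3.08 = [13.62, 25.94].
12.70: z = -2.30, |z| > 2 → outlier.
26.09: z = 2.05, |z| > 2 → outlier.
26.83: z = 2.29, |z| > 2 → outlier.
Every other value lies within [13.62, 25.94].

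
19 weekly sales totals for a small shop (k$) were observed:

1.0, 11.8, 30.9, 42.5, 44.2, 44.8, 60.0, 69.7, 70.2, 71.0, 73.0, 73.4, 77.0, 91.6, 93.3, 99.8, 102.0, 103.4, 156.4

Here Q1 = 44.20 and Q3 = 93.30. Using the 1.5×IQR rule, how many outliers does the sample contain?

0

IQR = 49.10; fences at 44.20 − 73.65 = -29.45 and 93.30 + 73.65 = 166.95.
Every value lies within the cutoffs.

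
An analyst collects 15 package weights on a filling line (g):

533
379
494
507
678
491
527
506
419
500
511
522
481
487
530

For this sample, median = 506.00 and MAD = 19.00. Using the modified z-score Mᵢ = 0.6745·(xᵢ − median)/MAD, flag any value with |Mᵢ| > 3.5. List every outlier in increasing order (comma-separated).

|Mᵢ| > 3.5 ⇔ |xᵢ − 506.00| > 3.5·19.00/0.6745 = 98.59.
So outliers lie outside [407.41, 604.59].
379: M = -4.51 → outlier.
678: M = 6.11 → outlier.

379, 678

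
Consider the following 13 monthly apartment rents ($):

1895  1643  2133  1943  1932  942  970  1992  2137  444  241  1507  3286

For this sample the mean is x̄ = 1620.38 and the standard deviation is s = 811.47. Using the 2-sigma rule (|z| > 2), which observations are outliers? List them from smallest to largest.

Cutoffs at x̄ ± 2s: 1620.38 ± 2·811.47 = [-2.56, 3243.32].
3286: z = 2.05, |z| > 2 → outlier.
Every other value lies within [-2.56, 3243.32].

3286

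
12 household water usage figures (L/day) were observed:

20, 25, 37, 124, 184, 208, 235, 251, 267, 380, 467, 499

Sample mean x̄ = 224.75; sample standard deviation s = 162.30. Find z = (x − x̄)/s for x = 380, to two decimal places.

z = (380 − 224.75) / 162.30 = 0.96.

0.96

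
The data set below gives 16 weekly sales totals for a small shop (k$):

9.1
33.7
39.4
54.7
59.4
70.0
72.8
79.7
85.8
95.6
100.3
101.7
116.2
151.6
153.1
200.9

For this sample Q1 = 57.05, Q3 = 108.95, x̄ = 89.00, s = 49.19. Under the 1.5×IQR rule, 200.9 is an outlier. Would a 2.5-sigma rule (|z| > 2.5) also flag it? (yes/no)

no

z = (200.9 − 89.00) / 49.19 = 2.27.
|z| = 2.27 ≤ 2.5.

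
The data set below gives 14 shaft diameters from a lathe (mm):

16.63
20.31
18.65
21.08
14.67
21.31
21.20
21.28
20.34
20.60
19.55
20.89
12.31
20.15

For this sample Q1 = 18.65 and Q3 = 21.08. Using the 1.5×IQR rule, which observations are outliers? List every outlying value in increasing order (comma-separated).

IQR = Q3 − Q1 = 21.08 − 18.65 = 2.43.
Lower fence = Q1 − 1.5·IQR = 18.65 − 3.645 = 15.005.
Upper fence = Q3 + 1.5·IQR = 21.08 + 3.645 = 24.725.
12.31 < 15.005 → outlier.
14.67 < 15.005 → outlier.
All remaining values lie within [15.005, 24.725].

12.31, 14.67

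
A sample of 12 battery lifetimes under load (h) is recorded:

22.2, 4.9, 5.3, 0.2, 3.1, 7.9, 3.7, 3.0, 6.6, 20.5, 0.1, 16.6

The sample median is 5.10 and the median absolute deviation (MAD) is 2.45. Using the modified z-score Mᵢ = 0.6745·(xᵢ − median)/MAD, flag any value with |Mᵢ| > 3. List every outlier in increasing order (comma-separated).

|Mᵢ| > 3 ⇔ |xᵢ − 5.10| > 3·2.45/0.6745 = 10.90.
So outliers lie outside [-5.80, 16.00].
16.6: M = 3.17 → outlier.
20.5: M = 4.24 → outlier.
22.2: M = 4.71 → outlier.

16.6, 20.5, 22.2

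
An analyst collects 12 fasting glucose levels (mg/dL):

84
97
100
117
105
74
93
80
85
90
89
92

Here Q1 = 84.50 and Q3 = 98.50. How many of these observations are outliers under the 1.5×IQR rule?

IQR = 14.00; fences at 84.50 − 21.00 = 63.50 and 98.50 + 21.00 = 119.50.
Every value lies within the cutoffs.

0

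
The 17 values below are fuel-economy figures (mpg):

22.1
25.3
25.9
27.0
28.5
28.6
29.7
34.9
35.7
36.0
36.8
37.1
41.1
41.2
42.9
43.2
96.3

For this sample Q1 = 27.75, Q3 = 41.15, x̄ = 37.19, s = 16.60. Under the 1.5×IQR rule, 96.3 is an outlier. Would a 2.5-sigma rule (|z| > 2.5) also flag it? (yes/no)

z = (96.3 − 37.19) / 16.60 = 3.56.
|z| = 3.56 > 2.5.

yes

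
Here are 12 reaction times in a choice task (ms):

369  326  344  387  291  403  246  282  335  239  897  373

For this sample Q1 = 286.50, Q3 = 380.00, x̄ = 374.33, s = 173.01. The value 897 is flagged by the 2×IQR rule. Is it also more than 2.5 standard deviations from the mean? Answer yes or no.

z = (897 − 374.33) / 173.01 = 3.02.
|z| = 3.02 > 2.5.

yes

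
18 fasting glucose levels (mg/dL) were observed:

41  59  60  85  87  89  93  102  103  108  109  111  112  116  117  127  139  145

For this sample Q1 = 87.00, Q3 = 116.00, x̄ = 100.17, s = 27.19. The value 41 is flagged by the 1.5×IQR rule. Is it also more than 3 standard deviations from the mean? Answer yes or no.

no

z = (41 − 100.17) / 27.19 = -2.18.
|z| = 2.18 ≤ 3.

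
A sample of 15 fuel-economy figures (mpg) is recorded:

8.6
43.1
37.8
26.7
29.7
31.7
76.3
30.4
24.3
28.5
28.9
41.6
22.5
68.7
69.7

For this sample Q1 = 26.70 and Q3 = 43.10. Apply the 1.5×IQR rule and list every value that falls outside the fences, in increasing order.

IQR = Q3 − Q1 = 43.10 − 26.70 = 16.40.
Lower fence = Q1 − 1.5·IQR = 26.70 − 24.60 = 2.10.
Upper fence = Q3 + 1.5·IQR = 43.10 + 24.60 = 67.70.
68.7 > 67.70 → outlier.
69.7 > 67.70 → outlier.
76.3 > 67.70 → outlier.
All remaining values lie within [2.10, 67.70].

68.7, 69.7, 76.3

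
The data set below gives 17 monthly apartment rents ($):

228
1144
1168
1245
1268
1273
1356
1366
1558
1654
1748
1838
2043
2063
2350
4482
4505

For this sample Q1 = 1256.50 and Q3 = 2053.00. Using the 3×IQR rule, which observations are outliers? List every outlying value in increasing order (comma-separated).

4482, 4505

IQR = Q3 − Q1 = 2053.00 − 1256.50 = 796.50.
Lower fence = Q1 − 3·IQR = 1256.50 − 2389.50 = -1133.00.
Upper fence = Q3 + 3·IQR = 2053.00 + 2389.50 = 4442.50.
4482 > 4442.50 → outlier.
4505 > 4442.50 → outlier.
All remaining values lie within [-1133.00, 4442.50].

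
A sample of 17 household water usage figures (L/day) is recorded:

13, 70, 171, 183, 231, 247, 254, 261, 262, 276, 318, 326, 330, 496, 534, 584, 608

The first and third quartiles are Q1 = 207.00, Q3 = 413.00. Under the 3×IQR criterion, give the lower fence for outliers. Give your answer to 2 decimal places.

IQR = Q3 − Q1 = 413.00 − 207.00 = 206.00.
Lower fence = Q1 − 3·IQR = 207.00 − 618.00 = -411.00.
Upper fence = Q3 + 3·IQR = 413.00 + 618.00 = 1031.00.

-411.00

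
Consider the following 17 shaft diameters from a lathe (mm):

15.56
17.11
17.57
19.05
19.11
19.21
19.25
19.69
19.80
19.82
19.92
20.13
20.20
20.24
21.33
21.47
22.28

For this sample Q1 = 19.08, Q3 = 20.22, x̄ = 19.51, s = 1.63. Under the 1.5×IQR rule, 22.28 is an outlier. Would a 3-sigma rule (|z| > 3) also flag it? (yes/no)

z = (22.28 − 19.51) / 1.63 = 1.70.
|z| = 1.70 ≤ 3.

no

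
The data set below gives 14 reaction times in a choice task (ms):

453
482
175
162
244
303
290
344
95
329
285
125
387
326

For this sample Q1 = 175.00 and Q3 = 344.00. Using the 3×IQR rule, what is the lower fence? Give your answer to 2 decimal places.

-332.00

IQR = Q3 − Q1 = 344.00 − 175.00 = 169.00.
Lower fence = Q1 − 3·IQR = 175.00 − 507.00 = -332.00.
Upper fence = Q3 + 3·IQR = 344.00 + 507.00 = 851.00.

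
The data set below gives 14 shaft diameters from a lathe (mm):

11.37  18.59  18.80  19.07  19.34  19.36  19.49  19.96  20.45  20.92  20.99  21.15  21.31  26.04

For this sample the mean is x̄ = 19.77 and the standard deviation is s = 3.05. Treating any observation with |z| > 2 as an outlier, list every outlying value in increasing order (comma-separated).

Cutoffs at x̄ ± 2s: 19.77 ± 2·3.05 = [13.67, 25.87].
11.37: z = -2.75, |z| > 2 → outlier.
26.04: z = 2.06, |z| > 2 → outlier.
Every other value lies within [13.67, 25.87].

11.37, 26.04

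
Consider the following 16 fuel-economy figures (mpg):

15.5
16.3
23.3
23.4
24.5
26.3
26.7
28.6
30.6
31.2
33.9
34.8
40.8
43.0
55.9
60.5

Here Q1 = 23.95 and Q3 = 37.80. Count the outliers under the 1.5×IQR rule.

1

IQR = 13.85; fences at 23.95 − 20.775 = 3.175 and 37.80 + 20.775 = 58.575.
Outside the cutoffs: 60.5.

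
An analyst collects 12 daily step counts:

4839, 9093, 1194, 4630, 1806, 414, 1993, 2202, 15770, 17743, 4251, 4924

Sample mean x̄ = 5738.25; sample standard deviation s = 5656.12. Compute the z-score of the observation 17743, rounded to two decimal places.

2.12

z = (17743 − 5738.25) / 5656.12 = 2.12.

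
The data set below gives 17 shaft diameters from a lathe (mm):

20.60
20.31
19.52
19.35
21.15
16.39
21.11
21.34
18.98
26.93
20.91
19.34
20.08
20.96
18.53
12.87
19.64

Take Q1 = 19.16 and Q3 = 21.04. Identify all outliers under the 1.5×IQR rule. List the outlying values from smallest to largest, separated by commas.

12.87, 26.93

IQR = Q3 − Q1 = 21.04 − 19.16 = 1.88.
Lower fence = Q1 − 1.5·IQR = 19.16 − 2.82 = 16.34.
Upper fence = Q3 + 1.5·IQR = 21.04 + 2.82 = 23.86.
12.87 < 16.34 → outlier.
26.93 > 23.86 → outlier.
All remaining values lie within [16.34, 23.86].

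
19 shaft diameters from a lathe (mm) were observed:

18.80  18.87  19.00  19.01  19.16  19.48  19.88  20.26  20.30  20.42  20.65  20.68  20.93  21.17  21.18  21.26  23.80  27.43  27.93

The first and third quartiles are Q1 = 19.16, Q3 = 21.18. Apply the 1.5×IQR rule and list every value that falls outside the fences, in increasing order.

IQR = Q3 − Q1 = 21.18 − 19.16 = 2.02.
Lower fence = Q1 − 1.5·IQR = 19.16 − 3.03 = 16.13.
Upper fence = Q3 + 1.5·IQR = 21.18 + 3.03 = 24.21.
27.43 > 24.21 → outlier.
27.93 > 24.21 → outlier.
All remaining values lie within [16.13, 24.21].

27.43, 27.93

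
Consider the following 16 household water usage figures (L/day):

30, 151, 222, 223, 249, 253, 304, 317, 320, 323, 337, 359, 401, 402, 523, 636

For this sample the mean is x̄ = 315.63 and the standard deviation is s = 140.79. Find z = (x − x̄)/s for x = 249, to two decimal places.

z = (249 − 315.63) / 140.79 = -0.47.

-0.47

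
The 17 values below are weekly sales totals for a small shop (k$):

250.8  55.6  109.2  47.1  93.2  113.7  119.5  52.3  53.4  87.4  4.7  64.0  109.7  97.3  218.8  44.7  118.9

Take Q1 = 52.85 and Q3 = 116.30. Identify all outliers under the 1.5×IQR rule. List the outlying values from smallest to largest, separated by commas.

IQR = Q3 − Q1 = 116.30 − 52.85 = 63.45.
Lower fence = Q1 − 1.5·IQR = 52.85 − 95.175 = -42.325.
Upper fence = Q3 + 1.5·IQR = 116.30 + 95.175 = 211.475.
218.8 > 211.475 → outlier.
250.8 > 211.475 → outlier.
All remaining values lie within [-42.325, 211.475].

218.8, 250.8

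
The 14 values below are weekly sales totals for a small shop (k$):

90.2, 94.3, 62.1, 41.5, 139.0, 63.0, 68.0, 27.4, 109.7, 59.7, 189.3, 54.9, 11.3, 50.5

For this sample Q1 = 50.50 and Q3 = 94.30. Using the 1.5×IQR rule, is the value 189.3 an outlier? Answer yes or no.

yes

IQR = Q3 − Q1 = 94.30 − 50.50 = 43.80.
Lower fence = Q1 − 1.5·IQR = 50.50 − 65.70 = -15.20.
Upper fence = Q3 + 1.5·IQR = 94.30 + 65.70 = 160.00.
189.3 lies above the upper fence.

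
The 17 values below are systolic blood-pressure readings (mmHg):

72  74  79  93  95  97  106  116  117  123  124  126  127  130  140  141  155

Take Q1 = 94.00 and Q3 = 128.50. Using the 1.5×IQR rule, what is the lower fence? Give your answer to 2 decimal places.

42.25

IQR = Q3 − Q1 = 128.50 − 94.00 = 34.50.
Lower fence = Q1 − 1.5·IQR = 94.00 − 51.75 = 42.25.
Upper fence = Q3 + 1.5·IQR = 128.50 + 51.75 = 180.25.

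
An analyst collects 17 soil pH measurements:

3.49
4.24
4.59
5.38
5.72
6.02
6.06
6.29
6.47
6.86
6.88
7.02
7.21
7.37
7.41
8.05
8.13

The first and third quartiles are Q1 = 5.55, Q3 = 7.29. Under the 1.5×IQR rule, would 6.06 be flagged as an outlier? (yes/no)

IQR = Q3 − Q1 = 7.29 − 5.55 = 1.74.
Lower fence = Q1 − 1.5·IQR = 5.55 − 2.61 = 2.94.
Upper fence = Q3 + 1.5·IQR = 7.29 + 2.61 = 9.90.
6.06 lies within [2.94, 9.90].

no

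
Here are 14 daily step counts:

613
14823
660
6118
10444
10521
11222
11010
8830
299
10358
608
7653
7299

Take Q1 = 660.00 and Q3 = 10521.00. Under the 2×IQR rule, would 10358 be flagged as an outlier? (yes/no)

no

IQR = Q3 − Q1 = 10521.00 − 660.00 = 9861.00.
Lower fence = Q1 − 2·IQR = 660.00 − 19722.00 = -19062.00.
Upper fence = Q3 + 2·IQR = 10521.00 + 19722.00 = 30243.00.
10358 lies within [-19062.00, 30243.00].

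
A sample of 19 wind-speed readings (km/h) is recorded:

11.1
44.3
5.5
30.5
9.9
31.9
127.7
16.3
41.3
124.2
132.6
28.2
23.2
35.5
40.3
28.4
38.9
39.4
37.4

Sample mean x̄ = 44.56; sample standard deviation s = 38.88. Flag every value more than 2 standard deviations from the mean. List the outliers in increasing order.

124.2, 127.7, 132.6

Cutoffs at x̄ ± 2s: 44.56 ± 2·38.88 = [-33.20, 122.32].
124.2: z = 2.05, |z| > 2 → outlier.
127.7: z = 2.14, |z| > 2 → outlier.
132.6: z = 2.26, |z| > 2 → outlier.
Every other value lies within [-33.20, 122.32].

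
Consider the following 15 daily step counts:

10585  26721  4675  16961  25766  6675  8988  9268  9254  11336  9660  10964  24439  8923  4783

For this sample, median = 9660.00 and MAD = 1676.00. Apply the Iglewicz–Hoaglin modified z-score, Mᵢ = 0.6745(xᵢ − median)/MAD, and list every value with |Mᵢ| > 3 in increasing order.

|Mᵢ| > 3 ⇔ |xᵢ − 9660.00| > 3·1676.00/0.6745 = 7454.41.
So outliers lie outside [2205.59, 17114.41].
24439: M = 5.95 → outlier.
25766: M = 6.48 → outlier.
26721: M = 6.87 → outlier.

24439, 25766, 26721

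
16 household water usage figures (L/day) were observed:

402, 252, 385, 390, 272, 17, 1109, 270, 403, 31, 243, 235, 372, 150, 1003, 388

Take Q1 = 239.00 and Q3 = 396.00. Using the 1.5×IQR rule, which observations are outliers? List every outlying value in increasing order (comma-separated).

1003, 1109

IQR = Q3 − Q1 = 396.00 − 239.00 = 157.00.
Lower fence = Q1 − 1.5·IQR = 239.00 − 235.50 = 3.50.
Upper fence = Q3 + 1.5·IQR = 396.00 + 235.50 = 631.50.
1003 > 631.50 → outlier.
1109 > 631.50 → outlier.
All remaining values lie within [3.50, 631.50].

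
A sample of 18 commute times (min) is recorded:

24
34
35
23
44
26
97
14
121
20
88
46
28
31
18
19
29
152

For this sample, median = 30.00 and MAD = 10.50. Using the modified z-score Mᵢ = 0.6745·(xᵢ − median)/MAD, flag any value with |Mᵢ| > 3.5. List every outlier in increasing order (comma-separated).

88, 97, 121, 152

|Mᵢ| > 3.5 ⇔ |xᵢ − 30.00| > 3.5·10.50/0.6745 = 54.48.
So outliers lie outside [-24.48, 84.48].
88: M = 3.73 → outlier.
97: M = 4.30 → outlier.
121: M = 5.85 → outlier.
152: M = 7.84 → outlier.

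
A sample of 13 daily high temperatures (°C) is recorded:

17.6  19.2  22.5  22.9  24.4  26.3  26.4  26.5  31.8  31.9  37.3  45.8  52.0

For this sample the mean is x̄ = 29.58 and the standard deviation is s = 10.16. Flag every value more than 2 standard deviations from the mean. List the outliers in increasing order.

52.0

Cutoffs at x̄ ± 2s: 29.58 ± 2·10.16 = [9.26, 49.90].
52.0: z = 2.21, |z| > 2 → outlier.
Every other value lies within [9.26, 49.90].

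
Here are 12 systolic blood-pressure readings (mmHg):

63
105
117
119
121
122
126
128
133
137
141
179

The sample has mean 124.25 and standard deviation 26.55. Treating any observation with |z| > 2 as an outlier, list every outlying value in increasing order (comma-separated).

63, 179

Cutoffs at x̄ ± 2s: 124.25 ± 2·26.55 = [71.15, 177.35].
63: z = -2.31, |z| > 2 → outlier.
179: z = 2.06, |z| > 2 → outlier.
Every other value lies within [71.15, 177.35].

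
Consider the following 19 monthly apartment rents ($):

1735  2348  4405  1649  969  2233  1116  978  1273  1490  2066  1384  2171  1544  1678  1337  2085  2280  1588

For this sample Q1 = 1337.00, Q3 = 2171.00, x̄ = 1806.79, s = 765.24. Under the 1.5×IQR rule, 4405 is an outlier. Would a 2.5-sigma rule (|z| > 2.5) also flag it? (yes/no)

z = (4405 − 1806.79) / 765.24 = 3.40.
|z| = 3.40 > 2.5.

yes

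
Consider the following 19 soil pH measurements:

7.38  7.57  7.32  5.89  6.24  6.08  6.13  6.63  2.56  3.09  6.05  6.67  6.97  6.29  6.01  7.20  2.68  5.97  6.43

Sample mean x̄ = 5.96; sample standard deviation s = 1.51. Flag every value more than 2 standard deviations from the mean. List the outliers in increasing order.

2.56, 2.68

Cutoffs at x̄ ± 2s: 5.96 ± 2·1.51 = [2.94, 8.98].
2.56: z = -2.25, |z| > 2 → outlier.
2.68: z = -2.17, |z| > 2 → outlier.
Every other value lies within [2.94, 8.98].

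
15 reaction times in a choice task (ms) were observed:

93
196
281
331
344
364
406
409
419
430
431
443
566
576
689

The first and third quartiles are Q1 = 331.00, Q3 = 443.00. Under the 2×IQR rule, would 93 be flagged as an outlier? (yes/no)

IQR = Q3 − Q1 = 443.00 − 331.00 = 112.00.
Lower fence = Q1 − 2·IQR = 331.00 − 224.00 = 107.00.
Upper fence = Q3 + 2·IQR = 443.00 + 224.00 = 667.00.
93 lies below the lower fence.

yes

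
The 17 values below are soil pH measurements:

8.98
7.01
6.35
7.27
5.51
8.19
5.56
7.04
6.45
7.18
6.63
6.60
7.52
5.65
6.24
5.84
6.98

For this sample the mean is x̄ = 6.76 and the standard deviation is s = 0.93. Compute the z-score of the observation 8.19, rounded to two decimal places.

z = (8.19 − 6.76) / 0.93 = 1.54.

1.54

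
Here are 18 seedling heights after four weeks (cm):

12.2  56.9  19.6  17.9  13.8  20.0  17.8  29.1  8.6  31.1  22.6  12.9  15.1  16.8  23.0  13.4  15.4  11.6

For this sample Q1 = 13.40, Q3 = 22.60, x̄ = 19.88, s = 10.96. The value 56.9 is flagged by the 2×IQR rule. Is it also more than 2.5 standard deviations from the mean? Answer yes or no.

z = (56.9 − 19.88) / 10.96 = 3.38.
|z| = 3.38 > 2.5.

yes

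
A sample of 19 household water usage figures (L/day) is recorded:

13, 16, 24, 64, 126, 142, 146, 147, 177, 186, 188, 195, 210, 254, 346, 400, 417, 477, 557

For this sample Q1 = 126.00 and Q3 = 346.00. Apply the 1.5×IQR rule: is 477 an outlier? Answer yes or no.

no

IQR = Q3 − Q1 = 346.00 − 126.00 = 220.00.
Lower fence = Q1 − 1.5·IQR = 126.00 − 330.00 = -204.00.
Upper fence = Q3 + 1.5·IQR = 346.00 + 330.00 = 676.00.
477 lies within [-204.00, 676.00].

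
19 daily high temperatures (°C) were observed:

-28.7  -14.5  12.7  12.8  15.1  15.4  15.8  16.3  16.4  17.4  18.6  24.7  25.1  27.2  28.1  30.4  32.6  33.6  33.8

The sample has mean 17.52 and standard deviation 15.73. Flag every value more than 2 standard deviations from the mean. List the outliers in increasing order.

-28.7, -14.5

Cutoffs at x̄ ± 2s: 17.52 ± 2·15.73 = [-13.94, 48.98].
-28.7: z = -2.94, |z| > 2 → outlier.
-14.5: z = -2.04, |z| > 2 → outlier.
Every other value lies within [-13.94, 48.98].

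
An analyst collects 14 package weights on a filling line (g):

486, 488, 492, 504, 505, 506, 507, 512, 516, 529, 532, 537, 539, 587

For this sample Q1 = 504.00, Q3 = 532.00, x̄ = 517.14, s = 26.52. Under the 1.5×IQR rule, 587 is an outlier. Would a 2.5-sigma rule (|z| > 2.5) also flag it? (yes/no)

yes

z = (587 − 517.14) / 26.52 = 2.63.
|z| = 2.63 > 2.5.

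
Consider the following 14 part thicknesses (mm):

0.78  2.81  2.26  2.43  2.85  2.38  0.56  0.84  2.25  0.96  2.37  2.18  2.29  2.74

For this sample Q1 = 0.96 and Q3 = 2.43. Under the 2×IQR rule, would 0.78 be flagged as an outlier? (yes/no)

IQR = Q3 − Q1 = 2.43 − 0.96 = 1.47.
Lower fence = Q1 − 2·IQR = 0.96 − 2.94 = -1.98.
Upper fence = Q3 + 2·IQR = 2.43 + 2.94 = 5.37.
0.78 lies within [-1.98, 5.37].

no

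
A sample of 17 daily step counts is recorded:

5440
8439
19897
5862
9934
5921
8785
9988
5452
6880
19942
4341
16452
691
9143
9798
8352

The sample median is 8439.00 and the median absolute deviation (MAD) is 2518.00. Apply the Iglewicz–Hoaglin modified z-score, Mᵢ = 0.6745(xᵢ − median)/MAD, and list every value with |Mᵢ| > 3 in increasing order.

|Mᵢ| > 3 ⇔ |xᵢ − 8439.00| > 3·2518.00/0.6745 = 11199.41.
So outliers lie outside [-2760.41, 19638.41].
19897: M = 3.07 → outlier.
19942: M = 3.08 → outlier.

19897, 19942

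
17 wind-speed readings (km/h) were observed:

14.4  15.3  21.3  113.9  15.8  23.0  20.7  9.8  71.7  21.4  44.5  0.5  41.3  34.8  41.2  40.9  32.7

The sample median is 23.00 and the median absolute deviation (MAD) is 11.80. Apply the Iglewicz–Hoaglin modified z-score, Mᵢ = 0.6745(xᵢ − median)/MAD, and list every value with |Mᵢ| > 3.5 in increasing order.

|Mᵢ| > 3.5 ⇔ |xᵢ − 23.00| > 3.5·11.80/0.6745 = 61.23.
So outliers lie outside [-38.23, 84.23].
113.9: M = 5.20 → outlier.

113.9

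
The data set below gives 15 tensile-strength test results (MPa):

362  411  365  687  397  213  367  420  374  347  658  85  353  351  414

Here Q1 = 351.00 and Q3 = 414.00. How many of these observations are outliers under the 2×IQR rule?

4

IQR = 63.00; fences at 351.00 − 126.00 = 225.00 and 414.00 + 126.00 = 540.00.
Outside the cutoffs: 85, 213, 658, 687.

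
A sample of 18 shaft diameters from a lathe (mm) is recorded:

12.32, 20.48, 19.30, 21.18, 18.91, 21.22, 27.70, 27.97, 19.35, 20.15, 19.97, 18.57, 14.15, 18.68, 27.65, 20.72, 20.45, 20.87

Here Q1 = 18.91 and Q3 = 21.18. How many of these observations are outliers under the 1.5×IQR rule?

5

IQR = 2.27; fences at 18.91 − 3.405 = 15.505 and 21.18 + 3.405 = 24.585.
Outside the cutoffs: 12.32, 14.15, 27.65, 27.70, 27.97.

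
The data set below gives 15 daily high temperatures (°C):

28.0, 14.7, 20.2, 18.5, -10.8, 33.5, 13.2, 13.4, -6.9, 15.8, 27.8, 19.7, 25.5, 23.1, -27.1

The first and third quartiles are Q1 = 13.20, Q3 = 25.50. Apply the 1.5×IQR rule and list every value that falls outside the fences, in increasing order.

IQR = Q3 − Q1 = 25.50 − 13.20 = 12.30.
Lower fence = Q1 − 1.5·IQR = 13.20 − 18.45 = -5.25.
Upper fence = Q3 + 1.5·IQR = 25.50 + 18.45 = 43.95.
-27.1 < -5.25 → outlier.
-10.8 < -5.25 → outlier.
-6.9 < -5.25 → outlier.
All remaining values lie within [-5.25, 43.95].

-27.1, -10.8, -6.9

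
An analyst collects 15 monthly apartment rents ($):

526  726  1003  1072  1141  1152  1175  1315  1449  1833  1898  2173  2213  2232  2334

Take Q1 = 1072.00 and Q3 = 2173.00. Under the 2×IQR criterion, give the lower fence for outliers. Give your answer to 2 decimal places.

IQR = Q3 − Q1 = 2173.00 − 1072.00 = 1101.00.
Lower fence = Q1 − 2·IQR = 1072.00 − 2202.00 = -1130.00.
Upper fence = Q3 + 2·IQR = 2173.00 + 2202.00 = 4375.00.

-1130.00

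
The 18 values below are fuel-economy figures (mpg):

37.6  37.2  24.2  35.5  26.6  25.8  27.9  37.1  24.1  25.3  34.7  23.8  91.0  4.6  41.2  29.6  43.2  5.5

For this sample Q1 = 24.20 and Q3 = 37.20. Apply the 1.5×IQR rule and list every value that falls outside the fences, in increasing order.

4.6, 91.0

IQR = Q3 − Q1 = 37.20 − 24.20 = 13.00.
Lower fence = Q1 − 1.5·IQR = 24.20 − 19.50 = 4.70.
Upper fence = Q3 + 1.5·IQR = 37.20 + 19.50 = 56.70.
4.6 < 4.70 → outlier.
91.0 > 56.70 → outlier.
All remaining values lie within [4.70, 56.70].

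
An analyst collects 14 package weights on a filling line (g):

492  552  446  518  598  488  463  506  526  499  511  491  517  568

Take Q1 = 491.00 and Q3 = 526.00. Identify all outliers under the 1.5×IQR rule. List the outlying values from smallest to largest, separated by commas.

IQR = Q3 − Q1 = 526.00 − 491.00 = 35.00.
Lower fence = Q1 − 1.5·IQR = 491.00 − 52.50 = 438.50.
Upper fence = Q3 + 1.5·IQR = 526.00 + 52.50 = 578.50.
598 > 578.50 → outlier.
All remaining values lie within [438.50, 578.50].

598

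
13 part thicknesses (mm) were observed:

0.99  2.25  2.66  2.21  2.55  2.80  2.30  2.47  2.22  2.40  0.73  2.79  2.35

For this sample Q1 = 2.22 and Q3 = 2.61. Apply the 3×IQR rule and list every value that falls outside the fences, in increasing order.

IQR = Q3 − Q1 = 2.61 − 2.22 = 0.39.
Lower fence = Q1 − 3·IQR = 2.22 − 1.17 = 1.05.
Upper fence = Q3 + 3·IQR = 2.61 + 1.17 = 3.78.
0.73 < 1.05 → outlier.
0.99 < 1.05 → outlier.
All remaining values lie within [1.05, 3.78].

0.73, 0.99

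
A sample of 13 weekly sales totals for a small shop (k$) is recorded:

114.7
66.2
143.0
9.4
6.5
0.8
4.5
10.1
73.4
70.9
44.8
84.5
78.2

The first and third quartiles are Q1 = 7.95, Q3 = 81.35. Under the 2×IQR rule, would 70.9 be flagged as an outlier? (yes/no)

no

IQR = Q3 − Q1 = 81.35 − 7.95 = 73.40.
Lower fence = Q1 − 2·IQR = 7.95 − 146.80 = -138.85.
Upper fence = Q3 + 2·IQR = 81.35 + 146.80 = 228.15.
70.9 lies within [-138.85, 228.15].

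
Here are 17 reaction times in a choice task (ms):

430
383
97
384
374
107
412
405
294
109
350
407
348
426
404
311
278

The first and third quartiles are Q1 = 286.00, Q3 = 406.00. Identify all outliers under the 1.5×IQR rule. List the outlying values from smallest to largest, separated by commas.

97

IQR = Q3 − Q1 = 406.00 − 286.00 = 120.00.
Lower fence = Q1 − 1.5·IQR = 286.00 − 180.00 = 106.00.
Upper fence = Q3 + 1.5·IQR = 406.00 + 180.00 = 586.00.
97 < 106.00 → outlier.
All remaining values lie within [106.00, 586.00].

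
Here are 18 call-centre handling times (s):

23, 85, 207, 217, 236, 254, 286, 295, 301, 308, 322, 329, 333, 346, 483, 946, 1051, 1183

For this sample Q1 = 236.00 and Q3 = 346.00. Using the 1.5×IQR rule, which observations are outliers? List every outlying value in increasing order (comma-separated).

IQR = Q3 − Q1 = 346.00 − 236.00 = 110.00.
Lower fence = Q1 − 1.5·IQR = 236.00 − 165.00 = 71.00.
Upper fence = Q3 + 1.5·IQR = 346.00 + 165.00 = 511.00.
23 < 71.00 → outlier.
946 > 511.00 → outlier.
1051 > 511.00 → outlier.
1183 > 511.00 → outlier.
All remaining values lie within [71.00, 511.00].

23, 946, 1051, 1183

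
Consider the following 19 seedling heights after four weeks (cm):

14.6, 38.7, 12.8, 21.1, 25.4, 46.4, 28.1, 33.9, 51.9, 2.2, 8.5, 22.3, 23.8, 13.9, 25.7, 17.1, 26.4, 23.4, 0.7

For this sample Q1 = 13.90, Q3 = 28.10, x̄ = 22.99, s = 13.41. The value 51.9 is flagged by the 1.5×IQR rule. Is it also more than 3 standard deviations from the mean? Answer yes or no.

z = (51.9 − 22.99) / 13.41 = 2.16.
|z| = 2.16 ≤ 3.

no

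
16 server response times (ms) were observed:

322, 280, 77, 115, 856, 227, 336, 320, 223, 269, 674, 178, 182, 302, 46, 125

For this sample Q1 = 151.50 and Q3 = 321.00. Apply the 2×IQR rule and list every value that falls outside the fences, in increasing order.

674, 856

IQR = Q3 − Q1 = 321.00 − 151.50 = 169.50.
Lower fence = Q1 − 2·IQR = 151.50 − 339.00 = -187.50.
Upper fence = Q3 + 2·IQR = 321.00 + 339.00 = 660.00.
674 > 660.00 → outlier.
856 > 660.00 → outlier.
All remaining values lie within [-187.50, 660.00].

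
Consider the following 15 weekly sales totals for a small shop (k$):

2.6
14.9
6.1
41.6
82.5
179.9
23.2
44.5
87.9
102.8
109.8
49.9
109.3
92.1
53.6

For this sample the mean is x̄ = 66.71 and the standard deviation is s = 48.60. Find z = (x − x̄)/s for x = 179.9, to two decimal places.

z = (179.9 − 66.71) / 48.60 = 2.33.

2.33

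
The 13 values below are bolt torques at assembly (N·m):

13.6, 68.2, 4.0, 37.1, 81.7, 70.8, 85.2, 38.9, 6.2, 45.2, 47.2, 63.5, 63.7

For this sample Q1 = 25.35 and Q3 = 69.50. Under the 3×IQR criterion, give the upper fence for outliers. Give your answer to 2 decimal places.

201.95

IQR = Q3 − Q1 = 69.50 − 25.35 = 44.15.
Lower fence = Q1 − 3·IQR = 25.35 − 132.45 = -107.10.
Upper fence = Q3 + 3·IQR = 69.50 + 132.45 = 201.95.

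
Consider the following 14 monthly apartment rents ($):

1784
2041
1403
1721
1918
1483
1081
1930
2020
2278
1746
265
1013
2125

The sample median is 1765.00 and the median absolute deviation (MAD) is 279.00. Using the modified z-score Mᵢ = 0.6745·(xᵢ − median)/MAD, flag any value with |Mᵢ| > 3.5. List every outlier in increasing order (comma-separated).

265

|Mᵢ| > 3.5 ⇔ |xᵢ − 1765.00| > 3.5·279.00/0.6745 = 1447.74.
So outliers lie outside [317.26, 3212.74].
265: M = -3.63 → outlier.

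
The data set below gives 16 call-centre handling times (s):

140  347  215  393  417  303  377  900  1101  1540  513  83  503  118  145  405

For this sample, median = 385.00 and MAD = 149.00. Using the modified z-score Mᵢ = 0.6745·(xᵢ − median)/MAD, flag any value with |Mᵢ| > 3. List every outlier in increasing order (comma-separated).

|Mᵢ| > 3 ⇔ |xᵢ − 385.00| > 3·149.00/0.6745 = 662.71.
So outliers lie outside [-277.71, 1047.71].
1101: M = 3.24 → outlier.
1540: M = 5.23 → outlier.

1101, 1540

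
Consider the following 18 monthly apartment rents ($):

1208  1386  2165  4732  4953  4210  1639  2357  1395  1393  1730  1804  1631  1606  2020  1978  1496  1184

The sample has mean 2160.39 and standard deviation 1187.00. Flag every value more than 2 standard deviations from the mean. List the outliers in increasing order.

4732, 4953

Cutoffs at x̄ ± 2s: 2160.39 ± 2·1187.00 = [-213.61, 4534.39].
4732: z = 2.17, |z| > 2 → outlier.
4953: z = 2.35, |z| > 2 → outlier.
Every other value lies within [-213.61, 4534.39].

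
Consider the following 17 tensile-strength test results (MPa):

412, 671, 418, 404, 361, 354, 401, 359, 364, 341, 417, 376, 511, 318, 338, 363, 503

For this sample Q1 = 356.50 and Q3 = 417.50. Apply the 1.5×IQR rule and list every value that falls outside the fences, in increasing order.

IQR = Q3 − Q1 = 417.50 − 356.50 = 61.00.
Lower fence = Q1 − 1.5·IQR = 356.50 − 91.50 = 265.00.
Upper fence = Q3 + 1.5·IQR = 417.50 + 91.50 = 509.00.
511 > 509.00 → outlier.
671 > 509.00 → outlier.
All remaining values lie within [265.00, 509.00].

511, 671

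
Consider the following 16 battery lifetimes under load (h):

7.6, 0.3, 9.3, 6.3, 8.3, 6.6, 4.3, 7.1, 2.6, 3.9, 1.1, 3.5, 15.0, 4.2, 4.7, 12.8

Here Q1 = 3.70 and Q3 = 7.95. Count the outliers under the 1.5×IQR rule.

1

IQR = 4.25; fences at 3.70 − 6.375 = -2.675 and 7.95 + 6.375 = 14.325.
Outside the cutoffs: 15.0.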